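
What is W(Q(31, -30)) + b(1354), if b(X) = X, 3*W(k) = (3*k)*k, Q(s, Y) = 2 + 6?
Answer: 1418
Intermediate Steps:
Q(s, Y) = 8
W(k) = k**2 (W(k) = ((3*k)*k)/3 = (3*k**2)/3 = k**2)
W(Q(31, -30)) + b(1354) = 8**2 + 1354 = 64 + 1354 = 1418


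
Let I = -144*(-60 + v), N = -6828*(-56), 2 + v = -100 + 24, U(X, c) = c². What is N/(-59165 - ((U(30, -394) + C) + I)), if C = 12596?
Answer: -54624/35267 ≈ -1.5489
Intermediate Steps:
v = -78 (v = -2 + (-100 + 24) = -2 - 76 = -78)
N = 382368
I = 19872 (I = -144*(-60 - 78) = -144*(-138) = 19872)
N/(-59165 - ((U(30, -394) + C) + I)) = 382368/(-59165 - (((-394)² + 12596) + 19872)) = 382368/(-59165 - ((155236 + 12596) + 19872)) = 382368/(-59165 - (167832 + 19872)) = 382368/(-59165 - 1*187704) = 382368/(-59165 - 187704) = 382368/(-246869) = 382368*(-1/246869) = -54624/35267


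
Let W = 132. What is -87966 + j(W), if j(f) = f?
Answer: -87834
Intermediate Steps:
-87966 + j(W) = -87966 + 132 = -87834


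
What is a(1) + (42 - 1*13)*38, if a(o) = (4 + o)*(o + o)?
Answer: 1112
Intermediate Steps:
a(o) = 2*o*(4 + o) (a(o) = (4 + o)*(2*o) = 2*o*(4 + o))
a(1) + (42 - 1*13)*38 = 2*1*(4 + 1) + (42 - 1*13)*38 = 2*1*5 + (42 - 13)*38 = 10 + 29*38 = 10 + 1102 = 1112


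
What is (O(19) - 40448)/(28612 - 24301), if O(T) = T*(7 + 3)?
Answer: -40258/4311 ≈ -9.3384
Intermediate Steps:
O(T) = 10*T (O(T) = T*10 = 10*T)
(O(19) - 40448)/(28612 - 24301) = (10*19 - 40448)/(28612 - 24301) = (190 - 40448)/4311 = -40258*1/4311 = -40258/4311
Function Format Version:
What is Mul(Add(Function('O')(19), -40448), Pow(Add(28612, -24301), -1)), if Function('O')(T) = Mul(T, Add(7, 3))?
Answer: Rational(-40258, 4311) ≈ -9.3384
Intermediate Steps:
Function('O')(T) = Mul(10, T) (Function('O')(T) = Mul(T, 10) = Mul(10, T))
Mul(Add(Function('O')(19), -40448), Pow(Add(28612, -24301), -1)) = Mul(Add(Mul(10, 19), -40448), Pow(Add(28612, -24301), -1)) = Mul(Add(190, -40448), Pow(4311, -1)) = Mul(-40258, Rational(1, 4311)) = Rational(-40258, 4311)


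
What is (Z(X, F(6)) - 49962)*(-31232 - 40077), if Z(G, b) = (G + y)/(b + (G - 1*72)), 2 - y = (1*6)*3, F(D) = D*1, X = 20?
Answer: 81943168552/23 ≈ 3.5627e+9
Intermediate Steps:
F(D) = D
y = -16 (y = 2 - 1*6*3 = 2 - 6*3 = 2 - 1*18 = 2 - 18 = -16)
Z(G, b) = (-16 + G)/(-72 + G + b) (Z(G, b) = (G - 16)/(b + (G - 1*72)) = (-16 + G)/(b + (G - 72)) = (-16 + G)/(b + (-72 + G)) = (-16 + G)/(-72 + G + b))
(Z(X, F(6)) - 49962)*(-31232 - 40077) = ((-16 + 20)/(-72 + 20 + 6) - 49962)*(-31232 - 40077) = (4/(-46) - 49962)*(-71309) = (-1/46*4 - 49962)*(-71309) = (-2/23 - 49962)*(-71309) = -1149128/23*(-71309) = 81943168552/23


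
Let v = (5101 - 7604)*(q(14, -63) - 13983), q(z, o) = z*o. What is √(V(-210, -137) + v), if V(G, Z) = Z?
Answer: √37206958 ≈ 6099.8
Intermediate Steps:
q(z, o) = o*z
v = 37207095 (v = (5101 - 7604)*(-63*14 - 13983) = -2503*(-882 - 13983) = -2503*(-14865) = 37207095)
√(V(-210, -137) + v) = √(-137 + 37207095) = √37206958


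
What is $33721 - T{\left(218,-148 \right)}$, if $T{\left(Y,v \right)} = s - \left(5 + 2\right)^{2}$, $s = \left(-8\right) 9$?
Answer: $33842$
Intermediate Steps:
$s = -72$
$T{\left(Y,v \right)} = -121$ ($T{\left(Y,v \right)} = -72 - \left(5 + 2\right)^{2} = -72 - 7^{2} = -72 - 49 = -121$)
$33721 - T{\left(218,-148 \right)} = 33721 - -121 = 33721 + 121 = 33842$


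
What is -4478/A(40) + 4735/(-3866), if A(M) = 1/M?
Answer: -692482655/3866 ≈ -1.7912e+5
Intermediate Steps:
-4478/A(40) + 4735/(-3866) = -4478/(1/40) + 4735/(-3866) = -4478/1/40 + 4735*(-1/3866) = -4478*40 - 4735/3866 = -179120 - 4735/3866 = -692482655/3866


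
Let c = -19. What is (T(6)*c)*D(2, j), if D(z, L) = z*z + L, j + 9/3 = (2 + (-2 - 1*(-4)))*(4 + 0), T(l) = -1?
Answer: 323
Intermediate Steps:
j = 13 (j = -3 + (2 + (-2 - 1*(-4)))*(4 + 0) = -3 + (2 + (-2 + 4))*4 = -3 + (2 + 2)*4 = -3 + 4*4 = -3 + 16 = 13)
D(z, L) = L + z² (D(z, L) = z² + L = L + z²)
(T(6)*c)*D(2, j) = (-1*(-19))*(13 + 2²) = 19*(13 + 4) = 19*17 = 323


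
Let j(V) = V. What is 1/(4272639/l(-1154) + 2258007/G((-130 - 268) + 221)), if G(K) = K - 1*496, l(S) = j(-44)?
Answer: -29612/2974838355 ≈ -9.9542e-6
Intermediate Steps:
l(S) = -44
G(K) = -496 + K (G(K) = K - 496 = -496 + K)
1/(4272639/l(-1154) + 2258007/G((-130 - 268) + 221)) = 1/(4272639/(-44) + 2258007/(-496 + ((-130 - 268) + 221))) = 1/(4272639*(-1/44) + 2258007/(-496 + (-398 + 221))) = 1/(-4272639/44 + 2258007/(-496 - 177)) = 1/(-4272639/44 + 2258007/(-673)) = 1/(-4272639/44 + 2258007*(-1/673)) = 1/(-4272639/44 - 2258007/673) = 1/(-2974838355/29612) = -29612/2974838355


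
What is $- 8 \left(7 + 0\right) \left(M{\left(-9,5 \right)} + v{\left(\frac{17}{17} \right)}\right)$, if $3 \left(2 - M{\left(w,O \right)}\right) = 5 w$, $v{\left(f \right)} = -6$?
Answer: $-616$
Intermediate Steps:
$M{\left(w,O \right)} = 2 - \frac{5 w}{3}$
$- 8 \left(7 + 0\right) \left(M{\left(-9,5 \right)} + v{\left(\frac{17}{17} \right)}\right) = - 8 \left(7 + 0\right) \left(\left(2 - -15\right) - 6\right) = \left(-8\right) 7 \left(\left(2 + 15\right) - 6\right) = - 56 \left(17 - 6\right) = \left(-56\right) 11 = -616$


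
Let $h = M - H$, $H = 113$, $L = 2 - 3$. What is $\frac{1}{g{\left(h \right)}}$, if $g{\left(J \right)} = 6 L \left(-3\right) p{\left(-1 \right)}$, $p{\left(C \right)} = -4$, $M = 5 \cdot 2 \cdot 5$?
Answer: $- \frac{1}{72} \approx -0.013889$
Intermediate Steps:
$L = -1$ ($L = 2 - 3 = -1$)
$M = 50$ ($M = 10 \cdot 5 = 50$)
$h = -63$ ($h = 50 - 113 = -63$)
$g{\left(J \right)} = -72$ ($g{\left(J \right)} = 6 \left(-1\right) \left(-3\right) \left(-4\right) = \left(-6\right) \left(-3\right) \left(-4\right) = 18 \left(-4\right) = -72$)
$\frac{1}{g{\left(h \right)}} = \frac{1}{-72} = - \frac{1}{72}$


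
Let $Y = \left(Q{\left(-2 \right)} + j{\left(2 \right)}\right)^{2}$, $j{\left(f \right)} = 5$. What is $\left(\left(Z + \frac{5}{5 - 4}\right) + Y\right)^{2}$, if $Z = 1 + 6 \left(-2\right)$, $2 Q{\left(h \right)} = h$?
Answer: $100$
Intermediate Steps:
$Q{\left(h \right)} = \frac{h}{2}$
$Y = 16$ ($Y = \left(\frac{1}{2} \left(-2\right) + 5\right)^{2} = \left(-1 + 5\right)^{2} = 4^{2} = 16$)
$Z = -11$ ($Z = 1 - 12 = -11$)
$\left(\left(Z + \frac{5}{5 - 4}\right) + Y\right)^{2} = \left(\left(-11 + \frac{5}{5 - 4}\right) + 16\right)^{2} = \left(\left(-11 + \frac{5}{1}\right) + 16\right)^{2} = \left(\left(-11 + 5 \cdot 1\right) + 16\right)^{2} = \left(\left(-11 + 5\right) + 16\right)^{2} = \left(-6 + 16\right)^{2} = 10^{2} = 100$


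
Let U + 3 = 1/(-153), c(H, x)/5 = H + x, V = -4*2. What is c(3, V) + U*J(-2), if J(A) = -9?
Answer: 35/17 ≈ 2.0588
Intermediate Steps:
V = -8
c(H, x) = 5*H + 5*x (c(H, x) = 5*(H + x) = 5*H + 5*x)
U = -460/153 (U = -3 + 1/(-153) = -3 - 1/153 = -460/153 ≈ -3.0065)
c(3, V) + U*J(-2) = (5*3 + 5*(-8)) - 460/153*(-9) = (15 - 40) + 460/17 = -25 + 460/17 = 35/17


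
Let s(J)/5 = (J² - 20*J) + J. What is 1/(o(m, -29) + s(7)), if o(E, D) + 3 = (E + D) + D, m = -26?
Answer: -1/507 ≈ -0.0019724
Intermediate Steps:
o(E, D) = -3 + E + 2*D (o(E, D) = -3 + ((E + D) + D) = -3 + ((D + E) + D) = -3 + (E + 2*D) = -3 + E + 2*D)
s(J) = -95*J + 5*J² (s(J) = 5*((J² - 20*J) + J) = 5*(J² - 19*J) = -95*J + 5*J²)
1/(o(m, -29) + s(7)) = 1/((-3 - 26 + 2*(-29)) + 5*7*(-19 + 7)) = 1/((-3 - 26 - 58) + 5*7*(-12)) = 1/(-87 - 420) = 1/(-507) = -1/507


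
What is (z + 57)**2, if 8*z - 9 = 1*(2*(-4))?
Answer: 208849/64 ≈ 3263.3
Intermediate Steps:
z = 1/8 (z = 9/8 + (1*(2*(-4)))/8 = 9/8 + (1*(-8))/8 = 9/8 + (1/8)*(-8) = 9/8 - 1 = 1/8 ≈ 0.12500)
(z + 57)**2 = (1/8 + 57)**2 = (457/8)**2 = 208849/64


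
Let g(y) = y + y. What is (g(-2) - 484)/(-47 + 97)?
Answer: -244/25 ≈ -9.7600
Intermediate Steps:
g(y) = 2*y
(g(-2) - 484)/(-47 + 97) = (2*(-2) - 484)/(-47 + 97) = (-4 - 484)/50 = -488*1/50 = -244/25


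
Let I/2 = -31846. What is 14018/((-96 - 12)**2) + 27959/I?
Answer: 70840085/92862936 ≈ 0.76285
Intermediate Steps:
I = -63692 (I = 2*(-31846) = -63692)
14018/((-96 - 12)**2) + 27959/I = 14018/((-96 - 12)**2) + 27959/(-63692) = 14018/((-108)**2) + 27959*(-1/63692) = 14018/11664 - 27959/63692 = 14018*(1/11664) - 27959/63692 = 7009/5832 - 27959/63692 = 70840085/92862936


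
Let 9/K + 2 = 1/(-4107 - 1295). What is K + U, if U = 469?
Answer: 5018927/10805 ≈ 464.50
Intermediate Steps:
K = -48618/10805 (K = 9/(-2 + 1/(-4107 - 1295)) = 9/(-2 + 1/(-5402)) = 9/(-2 - 1/5402) = 9/(-10805/5402) = 9*(-5402/10805) = -48618/10805 ≈ -4.4996)
K + U = -48618/10805 + 469 = 5018927/10805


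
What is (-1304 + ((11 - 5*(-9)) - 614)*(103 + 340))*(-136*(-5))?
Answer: -168978640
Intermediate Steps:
(-1304 + ((11 - 5*(-9)) - 614)*(103 + 340))*(-136*(-5)) = (-1304 + ((11 + 45) - 614)*443)*680 = (-1304 + (56 - 614)*443)*680 = (-1304 - 558*443)*680 = (-1304 - 247194)*680 = -248498*680 = -168978640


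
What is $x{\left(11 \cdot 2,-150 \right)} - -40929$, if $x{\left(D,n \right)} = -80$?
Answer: $40849$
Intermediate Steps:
$x{\left(11 \cdot 2,-150 \right)} - -40929 = -80 - -40929 = -80 + 40929 = 40849$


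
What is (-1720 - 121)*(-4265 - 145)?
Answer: 8118810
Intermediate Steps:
(-1720 - 121)*(-4265 - 145) = -1841*(-4410) = 8118810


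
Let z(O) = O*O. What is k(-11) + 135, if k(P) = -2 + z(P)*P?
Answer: -1198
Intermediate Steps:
z(O) = O**2
k(P) = -2 + P**3 (k(P) = -2 + P**2*P = -2 + P**3)
k(-11) + 135 = (-2 + (-11)**3) + 135 = (-2 - 1331) + 135 = -1333 + 135 = -1198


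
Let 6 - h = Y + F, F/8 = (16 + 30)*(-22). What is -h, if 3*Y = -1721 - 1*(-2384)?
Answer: -7881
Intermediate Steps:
Y = 221 (Y = (-1721 - 1*(-2384))/3 = (-1721 + 2384)/3 = (1/3)*663 = 221)
F = -8096 (F = 8*((16 + 30)*(-22)) = 8*(46*(-22)) = 8*(-1012) = -8096)
h = 7881 (h = 6 - (221 - 8096) = 6 - 1*(-7875) = 6 + 7875 = 7881)
-h = -1*7881 = -7881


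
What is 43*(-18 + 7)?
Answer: -473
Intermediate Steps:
43*(-18 + 7) = 43*(-11) = -473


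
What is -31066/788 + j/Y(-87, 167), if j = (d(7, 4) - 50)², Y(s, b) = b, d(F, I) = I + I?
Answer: -1898995/65798 ≈ -28.861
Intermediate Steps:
d(F, I) = 2*I
j = 1764 (j = (2*4 - 50)² = (8 - 50)² = (-42)² = 1764)
-31066/788 + j/Y(-87, 167) = -31066/788 + 1764/167 = -31066*1/788 + 1764*(1/167) = -15533/394 + 1764/167 = -1898995/65798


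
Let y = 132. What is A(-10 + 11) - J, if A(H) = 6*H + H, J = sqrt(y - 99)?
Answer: 7 - sqrt(33) ≈ 1.2554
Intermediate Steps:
J = sqrt(33) (J = sqrt(132 - 99) = sqrt(33) ≈ 5.7446)
A(H) = 7*H
A(-10 + 11) - J = 7*(-10 + 11) - sqrt(33) = 7*1 - sqrt(33) = 7 - sqrt(33)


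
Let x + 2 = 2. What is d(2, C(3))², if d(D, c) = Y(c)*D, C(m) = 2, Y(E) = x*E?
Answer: 0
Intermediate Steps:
x = 0 (x = -2 + 2 = 0)
Y(E) = 0 (Y(E) = 0*E = 0)
d(D, c) = 0 (d(D, c) = 0*D = 0)
d(2, C(3))² = 0² = 0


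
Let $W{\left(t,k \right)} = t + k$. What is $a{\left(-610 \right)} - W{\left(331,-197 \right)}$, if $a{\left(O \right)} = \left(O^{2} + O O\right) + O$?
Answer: $743456$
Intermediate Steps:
$W{\left(t,k \right)} = k + t$
$a{\left(O \right)} = O + 2 O^{2}$ ($a{\left(O \right)} = \left(O^{2} + O^{2}\right) + O = 2 O^{2} + O = O + 2 O^{2}$)
$a{\left(-610 \right)} - W{\left(331,-197 \right)} = - 610 \left(1 + 2 \left(-610\right)\right) - \left(-197 + 331\right) = - 610 \left(1 - 1220\right) - 134 = \left(-610\right) \left(-1219\right) - 134 = 743590 - 134 = 743456$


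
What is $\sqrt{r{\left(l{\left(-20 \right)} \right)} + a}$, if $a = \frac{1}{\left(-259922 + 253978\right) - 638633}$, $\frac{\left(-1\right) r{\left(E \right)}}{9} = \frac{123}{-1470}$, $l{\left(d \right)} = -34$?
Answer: $\frac{\sqrt{1533116229520710}}{45120390} \approx 0.86779$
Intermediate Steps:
$r{\left(E \right)} = \frac{369}{490}$ ($r{\left(E \right)} = - 9 \frac{123}{-1470} = - 9 \cdot 123 \left(- \frac{1}{1470}\right) = \left(-9\right) \left(- \frac{41}{490}\right) = \frac{369}{490}$)
$a = - \frac{1}{644577}$ ($a = \frac{1}{-5944 - 638633} = \frac{1}{-644577} = - \frac{1}{644577} \approx -1.5514 \cdot 10^{-6}$)
$\sqrt{r{\left(l{\left(-20 \right)} \right)} + a} = \sqrt{\frac{369}{490} - \frac{1}{644577}} = \sqrt{\frac{237848423}{315842730}} = \frac{\sqrt{1533116229520710}}{45120390}$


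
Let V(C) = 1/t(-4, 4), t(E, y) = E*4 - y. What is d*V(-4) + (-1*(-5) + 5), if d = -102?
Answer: 151/10 ≈ 15.100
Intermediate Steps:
t(E, y) = -y + 4*E (t(E, y) = 4*E - y = -y + 4*E)
V(C) = -1/20 (V(C) = 1/(-1*4 + 4*(-4)) = 1/(-4 - 16) = 1/(-20) = -1/20)
d*V(-4) + (-1*(-5) + 5) = -102*(-1/20) + (-1*(-5) + 5) = 51/10 + (5 + 5) = 51/10 + 10 = 151/10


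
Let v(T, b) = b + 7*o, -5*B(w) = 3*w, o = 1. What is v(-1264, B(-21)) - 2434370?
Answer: -12171752/5 ≈ -2.4344e+6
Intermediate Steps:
B(w) = -3*w/5
v(T, b) = 7 + b (v(T, b) = b + 7*1 = b + 7 = 7 + b)
v(-1264, B(-21)) - 2434370 = (7 - ⅗*(-21)) - 2434370 = (7 + 63/5) - 2434370 = 98/5 - 2434370 = -12171752/5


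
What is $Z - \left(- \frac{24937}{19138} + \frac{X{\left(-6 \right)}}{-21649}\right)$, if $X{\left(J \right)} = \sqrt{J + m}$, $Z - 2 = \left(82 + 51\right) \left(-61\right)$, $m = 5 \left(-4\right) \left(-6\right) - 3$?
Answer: $- \frac{155203381}{19138} + \frac{\sqrt{111}}{21649} \approx -8109.7$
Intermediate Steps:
$m = 117$ ($m = \left(-20\right) \left(-6\right) - 3 = 120 - 3 = 117$)
$Z = -8111$ ($Z = 2 + \left(82 + 51\right) \left(-61\right) = 2 + 133 \left(-61\right) = 2 - 8113 = -8111$)
$X{\left(J \right)} = \sqrt{117 + J}$ ($X{\left(J \right)} = \sqrt{J + 117} = \sqrt{117 + J}$)
$Z - \left(- \frac{24937}{19138} + \frac{X{\left(-6 \right)}}{-21649}\right) = -8111 - \left(- \frac{24937}{19138} + \frac{\sqrt{117 - 6}}{-21649}\right) = -8111 - \left(\left(-24937\right) \frac{1}{19138} + \sqrt{111} \left(- \frac{1}{21649}\right)\right) = -8111 - \left(- \frac{24937}{19138} - \frac{\sqrt{111}}{21649}\right) = -8111 + \left(\frac{24937}{19138} + \frac{\sqrt{111}}{21649}\right) = - \frac{155203381}{19138} + \frac{\sqrt{111}}{21649}$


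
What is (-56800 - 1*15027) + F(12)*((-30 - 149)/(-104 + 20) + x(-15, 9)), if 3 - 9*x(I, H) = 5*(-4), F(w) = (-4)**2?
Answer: -4520377/63 ≈ -71752.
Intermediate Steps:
F(w) = 16
x(I, H) = 23/9 (x(I, H) = 1/3 - 5*(-4)/9 = 1/3 - 1/9*(-20) = 1/3 + 20/9 = 23/9)
(-56800 - 1*15027) + F(12)*((-30 - 149)/(-104 + 20) + x(-15, 9)) = (-56800 - 1*15027) + 16*((-30 - 149)/(-104 + 20) + 23/9) = (-56800 - 15027) + 16*(-179/(-84) + 23/9) = -71827 + 16*(-179*(-1/84) + 23/9) = -71827 + 16*(179/84 + 23/9) = -71827 + 16*(1181/252) = -71827 + 4724/63 = -4520377/63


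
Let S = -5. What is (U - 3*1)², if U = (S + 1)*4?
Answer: 361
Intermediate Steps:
U = -16 (U = (-5 + 1)*4 = -4*4 = -16)
(U - 3*1)² = (-16 - 3*1)² = (-16 - 3)² = (-19)² = 361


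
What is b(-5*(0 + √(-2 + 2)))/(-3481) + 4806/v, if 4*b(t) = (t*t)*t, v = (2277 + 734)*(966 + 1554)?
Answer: 267/421540 ≈ 0.00063339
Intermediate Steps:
v = 7587720 (v = 3011*2520 = 7587720)
b(t) = t³/4 (b(t) = ((t*t)*t)/4 = (t²*t)/4 = t³/4)
b(-5*(0 + √(-2 + 2)))/(-3481) + 4806/v = ((-5*(0 + √(-2 + 2)))³/4)/(-3481) + 4806/7587720 = ((-5*(0 + √0))³/4)*(-1/3481) + 4806*(1/7587720) = ((-5*(0 + 0))³/4)*(-1/3481) + 267/421540 = ((-5*0)³/4)*(-1/3481) + 267/421540 = ((¼)*0³)*(-1/3481) + 267/421540 = ((¼)*0)*(-1/3481) + 267/421540 = 0*(-1/3481) + 267/421540 = 0 + 267/421540 = 267/421540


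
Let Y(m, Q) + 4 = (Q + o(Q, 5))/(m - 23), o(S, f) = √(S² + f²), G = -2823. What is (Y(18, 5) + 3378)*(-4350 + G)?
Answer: -24194529 + 7173*√2 ≈ -2.4184e+7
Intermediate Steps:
Y(m, Q) = -4 + (Q + √(25 + Q²))/(-23 + m) (Y(m, Q) = -4 + (Q + √(Q² + 5²))/(m - 23) = -4 + (Q + √(Q² + 25))/(-23 + m) = -4 + (Q + √(25 + Q²))/(-23 + m))
(Y(18, 5) + 3378)*(-4350 + G) = ((92 + 5 + √(25 + 5²) - 4*18)/(-23 + 18) + 3378)*(-4350 - 2823) = ((92 + 5 + √(25 + 25) - 72)/(-5) + 3378)*(-7173) = (-(92 + 5 + √50 - 72)/5 + 3378)*(-7173) = (-(92 + 5 + 5*√2 - 72)/5 + 3378)*(-7173) = (-(25 + 5*√2)/5 + 3378)*(-7173) = ((-5 - √2) + 3378)*(-7173) = (3373 - √2)*(-7173) = -24194529 + 7173*√2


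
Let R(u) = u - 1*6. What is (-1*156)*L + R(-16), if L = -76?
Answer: 11834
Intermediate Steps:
R(u) = -6 + u (R(u) = u - 6 = -6 + u)
(-1*156)*L + R(-16) = -1*156*(-76) + (-6 - 16) = -156*(-76) - 22 = 11856 - 22 = 11834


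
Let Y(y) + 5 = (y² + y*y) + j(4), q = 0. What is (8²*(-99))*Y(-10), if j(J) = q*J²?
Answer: -1235520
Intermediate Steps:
j(J) = 0 (j(J) = 0*J² = 0)
Y(y) = -5 + 2*y² (Y(y) = -5 + ((y² + y*y) + 0) = -5 + ((y² + y²) + 0) = -5 + (2*y² + 0) = -5 + 2*y²)
(8²*(-99))*Y(-10) = (8²*(-99))*(-5 + 2*(-10)²) = (64*(-99))*(-5 + 2*100) = -6336*(-5 + 200) = -6336*195 = -1235520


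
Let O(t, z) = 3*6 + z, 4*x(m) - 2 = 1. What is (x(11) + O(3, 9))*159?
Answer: 17649/4 ≈ 4412.3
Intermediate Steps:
x(m) = ¾ (x(m) = ½ + (¼)*1 = ½ + ¼ = ¾)
O(t, z) = 18 + z
(x(11) + O(3, 9))*159 = (¾ + (18 + 9))*159 = (¾ + 27)*159 = (111/4)*159 = 17649/4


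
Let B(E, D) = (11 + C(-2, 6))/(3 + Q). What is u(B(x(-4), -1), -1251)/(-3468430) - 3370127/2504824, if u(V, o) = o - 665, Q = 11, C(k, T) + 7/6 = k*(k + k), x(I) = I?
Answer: -834589310559/620557621880 ≈ -1.3449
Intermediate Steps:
C(k, T) = -7/6 + 2*k² (C(k, T) = -7/6 + k*(k + k) = -7/6 + k*(2*k) = -7/6 + 2*k²)
B(E, D) = 107/84 (B(E, D) = (11 + (-7/6 + 2*(-2)²))/(3 + 11) = (11 + (-7/6 + 2*4))/14 = (11 + (-7/6 + 8))*(1/14) = (11 + 41/6)*(1/14) = (107/6)*(1/14) = 107/84)
u(V, o) = -665 + o
u(B(x(-4), -1), -1251)/(-3468430) - 3370127/2504824 = (-665 - 1251)/(-3468430) - 3370127/2504824 = -1916*(-1/3468430) - 3370127*1/2504824 = 958/1734215 - 3370127/2504824 = -834589310559/620557621880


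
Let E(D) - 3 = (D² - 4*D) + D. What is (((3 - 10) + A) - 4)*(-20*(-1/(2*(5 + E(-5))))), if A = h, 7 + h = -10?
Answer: -35/6 ≈ -5.8333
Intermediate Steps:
h = -17 (h = -7 - 10 = -17)
A = -17
E(D) = 3 + D² - 3*D (E(D) = 3 + ((D² - 4*D) + D) = 3 + (D² - 3*D) = 3 + D² - 3*D)
(((3 - 10) + A) - 4)*(-20*(-1/(2*(5 + E(-5))))) = (((3 - 10) - 17) - 4)*(-20*(-1/(2*(5 + (3 + (-5)² - 3*(-5)))))) = ((-7 - 17) - 4)*(-20*(-1/(2*(5 + (3 + 25 + 15))))) = (-24 - 4)*(-20*(-1/(2*(5 + 43)))) = -(-560)/(48*(-2)) = -(-560)/(-96) = -(-560)*(-1)/96 = -28*5/24 = -35/6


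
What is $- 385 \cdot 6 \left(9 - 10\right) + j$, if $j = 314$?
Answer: $2624$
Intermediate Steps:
$- 385 \cdot 6 \left(9 - 10\right) + j = - 385 \cdot 6 \left(9 - 10\right) + 314 = - 385 \cdot 6 \left(-1\right) + 314 = \left(-385\right) \left(-6\right) + 314 = 2310 + 314 = 2624$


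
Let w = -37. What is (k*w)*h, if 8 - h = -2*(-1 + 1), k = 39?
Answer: -11544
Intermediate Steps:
h = 8 (h = 8 - (-2)*(-1 + 1) = 8 - (-2)*0 = 8 - 1*0 = 8 + 0 = 8)
(k*w)*h = (39*(-37))*8 = -1443*8 = -11544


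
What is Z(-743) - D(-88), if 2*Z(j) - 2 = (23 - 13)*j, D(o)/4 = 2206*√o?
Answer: -3714 - 17648*I*√22 ≈ -3714.0 - 82777.0*I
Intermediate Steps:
D(o) = 8824*√o (D(o) = 4*(2206*√o) = 8824*√o)
Z(j) = 1 + 5*j (Z(j) = 1 + ((23 - 13)*j)/2 = 1 + (10*j)/2 = 1 + 5*j)
Z(-743) - D(-88) = (1 + 5*(-743)) - 8824*√(-88) = (1 - 3715) - 8824*2*I*√22 = -3714 - 17648*I*√22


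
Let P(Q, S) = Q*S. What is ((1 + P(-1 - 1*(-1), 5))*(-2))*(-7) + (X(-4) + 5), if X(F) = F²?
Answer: 35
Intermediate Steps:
((1 + P(-1 - 1*(-1), 5))*(-2))*(-7) + (X(-4) + 5) = ((1 + (-1 - 1*(-1))*5)*(-2))*(-7) + ((-4)² + 5) = ((1 + (-1 + 1)*5)*(-2))*(-7) + (16 + 5) = ((1 + 0*5)*(-2))*(-7) + 21 = ((1 + 0)*(-2))*(-7) + 21 = (1*(-2))*(-7) + 21 = -2*(-7) + 21 = 14 + 21 = 35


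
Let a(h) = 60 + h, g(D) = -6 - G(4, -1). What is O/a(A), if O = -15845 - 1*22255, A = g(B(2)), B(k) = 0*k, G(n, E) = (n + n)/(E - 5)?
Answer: -57150/83 ≈ -688.55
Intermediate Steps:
G(n, E) = 2*n/(-5 + E) (G(n, E) = (2*n)/(-5 + E) = 2*n/(-5 + E))
B(k) = 0
g(D) = -14/3 (g(D) = -6 - 2*4/(-5 - 1) = -6 - 2*4/(-6) = -6 - 2*4*(-1)/6 = -6 - 1*(-4/3) = -6 + 4/3 = -14/3)
A = -14/3 ≈ -4.6667
O = -38100 (O = -15845 - 22255 = -38100)
O/a(A) = -38100/(60 - 14/3) = -38100/166/3 = -38100*3/166 = -57150/83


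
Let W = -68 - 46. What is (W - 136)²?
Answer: 62500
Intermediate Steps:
W = -114
(W - 136)² = (-114 - 136)² = (-250)² = 62500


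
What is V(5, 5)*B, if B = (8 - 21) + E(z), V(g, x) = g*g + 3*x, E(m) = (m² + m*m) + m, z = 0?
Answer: -520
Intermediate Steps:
E(m) = m + 2*m² (E(m) = (m² + m²) + m = 2*m² + m = m + 2*m²)
V(g, x) = g² + 3*x
B = -13 (B = (8 - 21) + 0*(1 + 2*0) = -13 + 0*(1 + 0) = -13 + 0*1 = -13 + 0 = -13)
V(5, 5)*B = (5² + 3*5)*(-13) = (25 + 15)*(-13) = 40*(-13) = -520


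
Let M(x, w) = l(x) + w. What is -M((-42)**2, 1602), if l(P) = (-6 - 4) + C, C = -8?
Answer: -1584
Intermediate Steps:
l(P) = -18 (l(P) = (-6 - 4) - 8 = -10 - 8 = -18)
M(x, w) = -18 + w
-M((-42)**2, 1602) = -(-18 + 1602) = -1*1584 = -1584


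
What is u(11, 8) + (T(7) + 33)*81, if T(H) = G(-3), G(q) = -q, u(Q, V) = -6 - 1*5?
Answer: 2905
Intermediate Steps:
u(Q, V) = -11 (u(Q, V) = -6 - 5 = -11)
T(H) = 3 (T(H) = -1*(-3) = 3)
u(11, 8) + (T(7) + 33)*81 = -11 + (3 + 33)*81 = -11 + 36*81 = -11 + 2916 = 2905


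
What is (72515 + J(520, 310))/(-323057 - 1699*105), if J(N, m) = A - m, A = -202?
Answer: -72003/501452 ≈ -0.14359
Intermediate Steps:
J(N, m) = -202 - m
(72515 + J(520, 310))/(-323057 - 1699*105) = (72515 + (-202 - 1*310))/(-323057 - 1699*105) = (72515 + (-202 - 310))/(-323057 - 178395) = (72515 - 512)/(-501452) = 72003*(-1/501452) = -72003/501452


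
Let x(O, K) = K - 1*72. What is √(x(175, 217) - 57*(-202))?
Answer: √11659 ≈ 107.98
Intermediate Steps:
x(O, K) = -72 + K (x(O, K) = K - 72 = -72 + K)
√(x(175, 217) - 57*(-202)) = √((-72 + 217) - 57*(-202)) = √(145 + 11514) = √11659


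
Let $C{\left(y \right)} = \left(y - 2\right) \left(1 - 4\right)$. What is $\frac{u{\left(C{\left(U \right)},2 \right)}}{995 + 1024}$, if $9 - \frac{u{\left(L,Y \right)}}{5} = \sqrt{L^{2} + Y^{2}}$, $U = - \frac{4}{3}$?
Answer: $\frac{15}{673} - \frac{10 \sqrt{26}}{2019} \approx -0.0029669$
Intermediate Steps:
$U = - \frac{4}{3}$ ($U = \left(-4\right) \frac{1}{3} = - \frac{4}{3} \approx -1.3333$)
$C{\left(y \right)} = 6 - 3 y$ ($C{\left(y \right)} = \left(-2 + y\right) \left(-3\right) = 6 - 3 y$)
$u{\left(L,Y \right)} = 45 - 5 \sqrt{L^{2} + Y^{2}}$
$\frac{u{\left(C{\left(U \right)},2 \right)}}{995 + 1024} = \frac{45 - 5 \sqrt{\left(6 - -4\right)^{2} + 2^{2}}}{995 + 1024} = \frac{45 - 5 \sqrt{\left(6 + 4\right)^{2} + 4}}{2019} = \left(45 - 5 \sqrt{10^{2} + 4}\right) \frac{1}{2019} = \left(45 - 5 \sqrt{100 + 4}\right) \frac{1}{2019} = \left(45 - 5 \sqrt{104}\right) \frac{1}{2019} = \left(45 - 5 \cdot 2 \sqrt{26}\right) \frac{1}{2019} = \left(45 - 10 \sqrt{26}\right) \frac{1}{2019} = \frac{15}{673} - \frac{10 \sqrt{26}}{2019}$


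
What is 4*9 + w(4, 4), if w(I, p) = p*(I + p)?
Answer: 68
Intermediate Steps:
4*9 + w(4, 4) = 4*9 + 4*(4 + 4) = 36 + 4*8 = 36 + 32 = 68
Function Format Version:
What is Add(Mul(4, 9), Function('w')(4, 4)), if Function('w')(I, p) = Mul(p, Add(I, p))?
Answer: 68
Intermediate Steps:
Add(Mul(4, 9), Function('w')(4, 4)) = Add(Mul(4, 9), Mul(4, Add(4, 4))) = Add(36, Mul(4, 8)) = Add(36, 32) = 68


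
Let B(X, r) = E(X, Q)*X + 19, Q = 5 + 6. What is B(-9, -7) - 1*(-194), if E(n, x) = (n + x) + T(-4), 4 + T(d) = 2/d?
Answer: 471/2 ≈ 235.50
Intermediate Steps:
T(d) = -4 + 2/d
Q = 11
E(n, x) = -9/2 + n + x (E(n, x) = (n + x) + (-4 + 2/(-4)) = (n + x) + (-4 + 2*(-1/4)) = (n + x) + (-4 - 1/2) = (n + x) - 9/2 = -9/2 + n + x)
B(X, r) = 19 + X*(13/2 + X) (B(X, r) = (-9/2 + X + 11)*X + 19 = (13/2 + X)*X + 19 = X*(13/2 + X) + 19 = 19 + X*(13/2 + X))
B(-9, -7) - 1*(-194) = (19 + (1/2)*(-9)*(13 + 2*(-9))) - 1*(-194) = (19 + (1/2)*(-9)*(13 - 18)) + 194 = (19 + (1/2)*(-9)*(-5)) + 194 = (19 + 45/2) + 194 = 83/2 + 194 = 471/2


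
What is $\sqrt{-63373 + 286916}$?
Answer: $\sqrt{223543} \approx 472.8$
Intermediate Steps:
$\sqrt{-63373 + 286916} = \sqrt{223543}$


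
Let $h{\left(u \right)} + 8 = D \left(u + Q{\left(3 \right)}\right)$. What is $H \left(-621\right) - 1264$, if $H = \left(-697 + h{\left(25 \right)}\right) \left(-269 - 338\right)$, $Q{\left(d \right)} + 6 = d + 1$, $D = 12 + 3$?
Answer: $-135702184$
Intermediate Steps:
$D = 15$
$Q{\left(d \right)} = -5 + d$ ($Q{\left(d \right)} = -6 + \left(d + 1\right) = -6 + \left(1 + d\right) = -5 + d$)
$h{\left(u \right)} = -38 + 15 u$ ($h{\left(u \right)} = -8 + 15 \left(u + \left(-5 + 3\right)\right) = -8 + 15 \left(u - 2\right) = -8 + 15 \left(-2 + u\right) = -8 + \left(-30 + 15 u\right) = -38 + 15 u$)
$H = 218520$ ($H = \left(-697 + \left(-38 + 15 \cdot 25\right)\right) \left(-269 - 338\right) = \left(-697 + \left(-38 + 375\right)\right) \left(-607\right) = \left(-697 + 337\right) \left(-607\right) = \left(-360\right) \left(-607\right) = 218520$)
$H \left(-621\right) - 1264 = 218520 \left(-621\right) - 1264 = -135700920 - 1264 = -135702184$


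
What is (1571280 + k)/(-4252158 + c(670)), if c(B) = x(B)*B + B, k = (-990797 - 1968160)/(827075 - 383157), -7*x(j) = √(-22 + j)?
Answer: -4540895993703293553/12286569155477886994 + 14721086071931715*√2/98292553243823095952 ≈ -0.36937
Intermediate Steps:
x(j) = -√(-22 + j)/7
k = -2958957/443918 ≈ -6.6656
c(B) = B - B*√(-22 + B)/7 (c(B) = (-√(-22 + B)/7)*B + B = -B*√(-22 + B)/7 + B = B - B*√(-22 + B)/7)
(1571280 + k)/(-4252158 + c(670)) = (1571280 - 2958957/443918)/(-4252158 + (⅐)*670*(7 - √(-22 + 670))) = 697516516083/(443918*(-4252158 + (⅐)*670*(7 - √648))) = 697516516083/(443918*(-4252158 + (⅐)*670*(7 - 18*√2))) = 697516516083/(443918*(-4252158 + (670 - 12060*√2/7))) = 697516516083/(443918*(-4251488 - 12060*√2/7))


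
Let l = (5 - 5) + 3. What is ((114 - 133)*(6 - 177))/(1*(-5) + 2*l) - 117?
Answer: 3132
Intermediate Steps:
l = 3 (l = 0 + 3 = 3)
((114 - 133)*(6 - 177))/(1*(-5) + 2*l) - 117 = ((114 - 133)*(6 - 177))/(1*(-5) + 2*3) - 117 = (-19*(-171))/(-5 + 6) - 117 = 3249/1 - 117 = 3249*1 - 117 = 3249 - 117 = 3132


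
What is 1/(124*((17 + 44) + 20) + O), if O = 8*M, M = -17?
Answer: 1/9908 ≈ 0.00010093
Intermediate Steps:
O = -136 (O = 8*(-17) = -136)
1/(124*((17 + 44) + 20) + O) = 1/(124*((17 + 44) + 20) - 136) = 1/(124*(61 + 20) - 136) = 1/(124*81 - 136) = 1/(10044 - 136) = 1/9908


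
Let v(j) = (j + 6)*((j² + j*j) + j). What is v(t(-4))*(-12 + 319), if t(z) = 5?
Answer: 185735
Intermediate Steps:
v(j) = (6 + j)*(j + 2*j²) (v(j) = (6 + j)*((j² + j²) + j) = (6 + j)*(2*j² + j) = (6 + j)*(j + 2*j²))
v(t(-4))*(-12 + 319) = (5*(6 + 2*5² + 13*5))*(-12 + 319) = (5*(6 + 2*25 + 65))*307 = (5*(6 + 50 + 65))*307 = (5*121)*307 = 605*307 = 185735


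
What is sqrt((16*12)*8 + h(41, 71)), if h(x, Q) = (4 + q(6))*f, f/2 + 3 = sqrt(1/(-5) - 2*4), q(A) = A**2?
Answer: 4*sqrt(81 + I*sqrt(205)) ≈ 36.139 + 3.1695*I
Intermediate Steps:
f = -6 + 2*I*sqrt(205)/5 (f = -6 + 2*sqrt(1/(-5) - 2*4) = -6 + 2*sqrt(-1/5 - 8) = -6 + 2*sqrt(-41/5) = -6 + 2*(I*sqrt(205)/5) = -6 + 2*I*sqrt(205)/5 ≈ -6.0 + 5.7271*I)
h(x, Q) = -240 + 16*I*sqrt(205) (h(x, Q) = (4 + 6**2)*(-6 + 2*I*sqrt(205)/5) = (4 + 36)*(-6 + 2*I*sqrt(205)/5) = 40*(-6 + 2*I*sqrt(205)/5) = -240 + 16*I*sqrt(205))
sqrt((16*12)*8 + h(41, 71)) = sqrt((16*12)*8 + (-240 + 16*I*sqrt(205))) = sqrt(192*8 + (-240 + 16*I*sqrt(205))) = sqrt(1536 + (-240 + 16*I*sqrt(205))) = sqrt(1296 + 16*I*sqrt(205))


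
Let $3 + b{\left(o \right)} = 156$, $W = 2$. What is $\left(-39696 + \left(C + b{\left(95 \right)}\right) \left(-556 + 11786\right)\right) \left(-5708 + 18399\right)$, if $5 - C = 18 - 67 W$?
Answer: $38546678884$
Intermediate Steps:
$b{\left(o \right)} = 153$ ($b{\left(o \right)} = -3 + 156 = 153$)
$C = 121$ ($C = 5 - \left(18 - 134\right) = 5 - -116 = 5 + 116 = 121$)
$\left(-39696 + \left(C + b{\left(95 \right)}\right) \left(-556 + 11786\right)\right) \left(-5708 + 18399\right) = \left(-39696 + \left(121 + 153\right) \left(-556 + 11786\right)\right) \left(-5708 + 18399\right) = \left(-39696 + 274 \cdot 11230\right) 12691 = \left(-39696 + 3077020\right) 12691 = 3037324 \cdot 12691 = 38546678884$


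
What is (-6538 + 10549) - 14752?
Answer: -10741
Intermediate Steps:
(-6538 + 10549) - 14752 = 4011 - 14752 = -10741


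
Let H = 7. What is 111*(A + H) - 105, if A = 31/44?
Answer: 33009/44 ≈ 750.20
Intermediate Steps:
A = 31/44 (A = 31*(1/44) = 31/44 ≈ 0.70455)
111*(A + H) - 105 = 111*(31/44 + 7) - 105 = 111*(339/44) - 105 = 37629/44 - 105 = 33009/44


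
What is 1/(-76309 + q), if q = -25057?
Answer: -1/101366 ≈ -9.8652e-6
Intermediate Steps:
1/(-76309 + q) = 1/(-76309 - 25057) = 1/(-101366) = -1/101366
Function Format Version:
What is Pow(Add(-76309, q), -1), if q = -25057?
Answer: Rational(-1, 101366) ≈ -9.8652e-6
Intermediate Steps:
Pow(Add(-76309, q), -1) = Pow(Add(-76309, -25057), -1) = Pow(-101366, -1) = Rational(-1, 101366)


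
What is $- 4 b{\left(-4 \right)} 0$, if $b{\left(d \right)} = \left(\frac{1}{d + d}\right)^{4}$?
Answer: $0$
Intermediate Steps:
$b{\left(d \right)} = \frac{1}{16 d^{4}}$ ($b{\left(d \right)} = \left(\frac{1}{2 d}\right)^{4} = \frac{1}{16 d^{4}}$)
$- 4 b{\left(-4 \right)} 0 = - 4 \frac{1}{16 \cdot 256} \cdot 0 = - 4 \cdot \frac{1}{16} \cdot \frac{1}{256} \cdot 0 = \left(-4\right) \frac{1}{4096} \cdot 0 = \left(- \frac{1}{1024}\right) 0 = 0$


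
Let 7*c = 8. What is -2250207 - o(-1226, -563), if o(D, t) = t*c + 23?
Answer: -15747106/7 ≈ -2.2496e+6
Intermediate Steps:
c = 8/7 (c = (⅐)*8 = 8/7 ≈ 1.1429)
o(D, t) = 23 + 8*t/7 (o(D, t) = t*(8/7) + 23 = 8*t/7 + 23 = 23 + 8*t/7)
-2250207 - o(-1226, -563) = -2250207 - (23 + (8/7)*(-563)) = -2250207 - (23 - 4504/7) = -2250207 - 1*(-4343/7) = -2250207 + 4343/7 = -15747106/7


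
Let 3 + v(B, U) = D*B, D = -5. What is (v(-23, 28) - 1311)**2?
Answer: 1437601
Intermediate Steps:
v(B, U) = -3 - 5*B
(v(-23, 28) - 1311)**2 = ((-3 - 5*(-23)) - 1311)**2 = ((-3 + 115) - 1311)**2 = (112 - 1311)**2 = (-1199)**2 = 1437601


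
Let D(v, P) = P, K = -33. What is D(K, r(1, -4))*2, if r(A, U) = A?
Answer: 2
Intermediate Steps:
D(K, r(1, -4))*2 = 1*2 = 2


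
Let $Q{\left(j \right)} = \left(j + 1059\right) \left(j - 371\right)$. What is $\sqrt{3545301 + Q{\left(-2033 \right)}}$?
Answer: $\sqrt{5886797} \approx 2426.3$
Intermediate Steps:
$Q{\left(j \right)} = \left(-371 + j\right) \left(1059 + j\right)$ ($Q{\left(j \right)} = \left(1059 + j\right) \left(-371 + j\right) = \left(-371 + j\right) \left(1059 + j\right)$)
$\sqrt{3545301 + Q{\left(-2033 \right)}} = \sqrt{3545301 + \left(-392889 + \left(-2033\right)^{2} + 688 \left(-2033\right)\right)} = \sqrt{3545301 - -2341496} = \sqrt{3545301 + 2341496} = \sqrt{5886797}$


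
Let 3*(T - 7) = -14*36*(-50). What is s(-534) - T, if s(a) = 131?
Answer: -8276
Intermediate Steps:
T = 8407 (T = 7 + (-14*36*(-50))/3 = 7 + (-504*(-50))/3 = 7 + (1/3)*25200 = 7 + 8400 = 8407)
s(-534) - T = 131 - 1*8407 = 131 - 8407 = -8276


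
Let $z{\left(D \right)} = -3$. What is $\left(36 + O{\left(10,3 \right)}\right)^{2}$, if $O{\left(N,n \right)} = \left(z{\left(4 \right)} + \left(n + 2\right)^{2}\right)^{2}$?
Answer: $270400$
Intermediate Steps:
$O{\left(N,n \right)} = \left(-3 + \left(2 + n\right)^{2}\right)^{2}$ ($O{\left(N,n \right)} = \left(-3 + \left(n + 2\right)^{2}\right)^{2} = \left(-3 + \left(2 + n\right)^{2}\right)^{2}$)
$\left(36 + O{\left(10,3 \right)}\right)^{2} = \left(36 + \left(-3 + \left(2 + 3\right)^{2}\right)^{2}\right)^{2} = \left(36 + \left(-3 + 5^{2}\right)^{2}\right)^{2} = \left(36 + \left(-3 + 25\right)^{2}\right)^{2} = \left(36 + 22^{2}\right)^{2} = \left(36 + 484\right)^{2} = 520^{2} = 270400$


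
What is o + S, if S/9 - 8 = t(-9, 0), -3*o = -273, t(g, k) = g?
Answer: 82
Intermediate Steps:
o = 91 (o = -1/3*(-273) = 91)
S = -9 (S = 72 + 9*(-9) = 72 - 81 = -9)
o + S = 91 - 9 = 82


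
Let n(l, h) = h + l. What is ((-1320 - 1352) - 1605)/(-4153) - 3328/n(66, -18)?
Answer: -850993/12459 ≈ -68.303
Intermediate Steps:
((-1320 - 1352) - 1605)/(-4153) - 3328/n(66, -18) = ((-1320 - 1352) - 1605)/(-4153) - 3328/(-18 + 66) = (-2672 - 1605)*(-1/4153) - 3328/48 = -4277*(-1/4153) - 3328*1/48 = 4277/4153 - 208/3 = -850993/12459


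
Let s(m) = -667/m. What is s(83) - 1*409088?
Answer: -33954971/83 ≈ -4.0910e+5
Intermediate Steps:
s(83) - 1*409088 = -667/83 - 1*409088 = -667*1/83 - 409088 = -667/83 - 409088 = -33954971/83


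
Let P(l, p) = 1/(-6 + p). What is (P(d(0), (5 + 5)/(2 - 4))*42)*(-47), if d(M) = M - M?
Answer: 1974/11 ≈ 179.45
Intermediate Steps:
d(M) = 0
(P(d(0), (5 + 5)/(2 - 4))*42)*(-47) = (42/(-6 + (5 + 5)/(2 - 4)))*(-47) = (42/(-6 + 10/(-2)))*(-47) = (42/(-6 + 10*(-½)))*(-47) = (42/(-6 - 5))*(-47) = (42/(-11))*(-47) = -1/11*42*(-47) = -42/11*(-47) = 1974/11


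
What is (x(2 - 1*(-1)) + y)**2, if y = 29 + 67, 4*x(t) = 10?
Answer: 38809/4 ≈ 9702.3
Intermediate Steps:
x(t) = 5/2 (x(t) = (1/4)*10 = 5/2)
y = 96
(x(2 - 1*(-1)) + y)**2 = (5/2 + 96)**2 = (197/2)**2 = 38809/4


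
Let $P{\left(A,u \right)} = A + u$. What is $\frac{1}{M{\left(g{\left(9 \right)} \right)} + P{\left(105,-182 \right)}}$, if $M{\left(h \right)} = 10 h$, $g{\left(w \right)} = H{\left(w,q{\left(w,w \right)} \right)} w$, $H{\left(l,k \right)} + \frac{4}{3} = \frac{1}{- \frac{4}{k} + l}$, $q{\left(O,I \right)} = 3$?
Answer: $- \frac{23}{4261} \approx -0.0053978$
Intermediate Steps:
$H{\left(l,k \right)} = - \frac{4}{3} + \frac{1}{l - \frac{4}{k}}$ ($H{\left(l,k \right)} = - \frac{4}{3} + \frac{1}{- \frac{4}{k} + l} = - \frac{4}{3} + \frac{1}{l - \frac{4}{k}}$)
$g{\left(w \right)} = \frac{w \left(25 - 12 w\right)}{3 \left(-4 + 3 w\right)}$ ($g{\left(w \right)} = \frac{16 + 3 \cdot 3 - 12 w}{3 \left(-4 + 3 w\right)} w = \frac{16 + 9 - 12 w}{3 \left(-4 + 3 w\right)} w = \frac{25 - 12 w}{3 \left(-4 + 3 w\right)} w = \frac{w \left(25 - 12 w\right)}{3 \left(-4 + 3 w\right)}$)
$\frac{1}{M{\left(g{\left(9 \right)} \right)} + P{\left(105,-182 \right)}} = \frac{1}{10 \cdot \frac{1}{3} \cdot 9 \frac{1}{-4 + 3 \cdot 9} \left(25 - 108\right) + \left(105 - 182\right)} = \frac{1}{10 \cdot \frac{1}{3} \cdot 9 \frac{1}{-4 + 27} \left(25 - 108\right) - 77} = \frac{1}{10 \cdot \frac{1}{3} \cdot 9 \cdot \frac{1}{23} \left(-83\right) - 77} = \frac{1}{10 \left(- \frac{249}{23}\right) - 77} = \frac{1}{- \frac{2490}{23} - 77} = \frac{1}{- \frac{4261}{23}} = - \frac{23}{4261}$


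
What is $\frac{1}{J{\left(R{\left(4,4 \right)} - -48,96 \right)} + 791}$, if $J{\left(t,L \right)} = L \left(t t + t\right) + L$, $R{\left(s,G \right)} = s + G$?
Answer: $\frac{1}{307319} \approx 3.2539 \cdot 10^{-6}$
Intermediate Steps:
$R{\left(s,G \right)} = G + s$
$J{\left(t,L \right)} = L + L \left(t + t^{2}\right)$ ($J{\left(t,L \right)} = L \left(t^{2} + t\right) + L = L \left(t + t^{2}\right) + L = L + L \left(t + t^{2}\right)$)
$\frac{1}{J{\left(R{\left(4,4 \right)} - -48,96 \right)} + 791} = \frac{1}{96 \left(1 + \left(\left(4 + 4\right) - -48\right) + \left(\left(4 + 4\right) - -48\right)^{2}\right) + 791} = \frac{1}{96 \left(1 + \left(8 + 48\right) + \left(8 + 48\right)^{2}\right) + 791} = \frac{1}{96 \left(1 + 56 + 56^{2}\right) + 791} = \frac{1}{96 \left(1 + 56 + 3136\right) + 791} = \frac{1}{96 \cdot 3193 + 791} = \frac{1}{306528 + 791} = \frac{1}{307319}$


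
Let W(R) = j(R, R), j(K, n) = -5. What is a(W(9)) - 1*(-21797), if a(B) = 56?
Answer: 21853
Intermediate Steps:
W(R) = -5
a(W(9)) - 1*(-21797) = 56 - 1*(-21797) = 56 + 21797 = 21853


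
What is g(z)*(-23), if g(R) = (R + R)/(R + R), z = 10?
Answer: -23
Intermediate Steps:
g(R) = 1 (g(R) = (2*R)/((2*R)) = (2*R)*(1/(2*R)) = 1)
g(z)*(-23) = 1*(-23) = -23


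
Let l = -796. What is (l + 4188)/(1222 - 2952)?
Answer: -1696/865 ≈ -1.9607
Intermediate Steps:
(l + 4188)/(1222 - 2952) = (-796 + 4188)/(1222 - 2952) = 3392/(-1730) = 3392*(-1/1730) = -1696/865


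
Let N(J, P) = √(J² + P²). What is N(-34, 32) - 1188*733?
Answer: -870804 + 2*√545 ≈ -8.7076e+5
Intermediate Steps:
N(-34, 32) - 1188*733 = √((-34)² + 32²) - 1188*733 = √(1156 + 1024) - 870804 = √2180 - 870804 = 2*√545 - 870804 = -870804 + 2*√545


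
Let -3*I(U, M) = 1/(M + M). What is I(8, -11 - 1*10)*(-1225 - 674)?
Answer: -211/14 ≈ -15.071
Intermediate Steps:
I(U, M) = -1/(6*M) (I(U, M) = -1/(3*(M + M)) = -1/(2*M)/3 = -1/(6*M))
I(8, -11 - 1*10)*(-1225 - 674) = (-1/(6*(-11 - 1*10)))*(-1225 - 674) = -1/(6*(-11 - 10))*(-1899) = -⅙/(-21)*(-1899) = -⅙*(-1/21)*(-1899) = (1/126)*(-1899) = -211/14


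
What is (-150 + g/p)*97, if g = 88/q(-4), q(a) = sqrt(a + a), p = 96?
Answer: -14550 - 1067*I*sqrt(2)/48 ≈ -14550.0 - 31.437*I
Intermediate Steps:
q(a) = sqrt(2)*sqrt(a) (q(a) = sqrt(2*a) = sqrt(2)*sqrt(a))
g = -22*I*sqrt(2) (g = 88/((sqrt(2)*sqrt(-4))) = 88/((sqrt(2)*(2*I))) = 88/((2*I*sqrt(2))) = 88*(-I*sqrt(2)/4) = -22*I*sqrt(2) ≈ -31.113*I)
(-150 + g/p)*97 = (-150 - 22*I*sqrt(2)/96)*97 = (-150 - 22*I*sqrt(2)*(1/96))*97 = (-150 - 11*I*sqrt(2)/48)*97 = -14550 - 1067*I*sqrt(2)/48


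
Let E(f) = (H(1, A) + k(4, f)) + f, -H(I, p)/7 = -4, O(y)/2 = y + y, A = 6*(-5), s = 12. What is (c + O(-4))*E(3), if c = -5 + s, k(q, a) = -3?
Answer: -252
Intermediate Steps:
A = -30
O(y) = 4*y (O(y) = 2*(y + y) = 2*(2*y) = 4*y)
H(I, p) = 28 (H(I, p) = -7*(-4) = 28)
E(f) = 25 + f (E(f) = (28 - 3) + f = 25 + f)
c = 7 (c = -5 + 12 = 7)
(c + O(-4))*E(3) = (7 + 4*(-4))*(25 + 3) = (7 - 16)*28 = -9*28 = -252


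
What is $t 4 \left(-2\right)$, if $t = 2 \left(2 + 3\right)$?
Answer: $-80$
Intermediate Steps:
$t = 10$ ($t = 2 \cdot 5 = 10$)
$t 4 \left(-2\right) = 10 \cdot 4 \left(-2\right) = 40 \left(-2\right) = -80$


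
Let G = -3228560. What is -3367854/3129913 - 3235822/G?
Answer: -372738683377/5052555957640 ≈ -0.073772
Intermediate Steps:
-3367854/3129913 - 3235822/G = -3367854/3129913 - 3235822/(-3228560) = -3367854*1/3129913 - 3235822*(-1/3228560) = -3367854/3129913 + 1617911/1614280 = -372738683377/5052555957640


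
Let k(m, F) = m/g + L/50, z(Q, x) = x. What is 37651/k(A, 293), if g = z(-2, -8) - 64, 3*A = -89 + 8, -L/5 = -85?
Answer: 301208/71 ≈ 4242.4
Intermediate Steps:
L = 425 (L = -5*(-85) = 425)
A = -27 (A = (-89 + 8)/3 = (1/3)*(-81) = -27)
g = -72 (g = -8 - 64 = -72)
k(m, F) = 17/2 - m/72 (k(m, F) = m/(-72) + 425/50 = m*(-1/72) + 425*(1/50) = -m/72 + 17/2 = 17/2 - m/72)
37651/k(A, 293) = 37651/(17/2 - 1/72*(-27)) = 37651/(17/2 + 3/8) = 37651/(71/8) = 37651*(8/71) = 301208/71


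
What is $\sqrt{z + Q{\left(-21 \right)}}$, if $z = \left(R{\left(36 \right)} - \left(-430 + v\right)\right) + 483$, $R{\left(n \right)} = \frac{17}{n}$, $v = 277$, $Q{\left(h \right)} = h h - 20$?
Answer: $\frac{\sqrt{38069}}{6} \approx 32.519$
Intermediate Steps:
$Q{\left(h \right)} = -20 + h^{2}$ ($Q{\left(h \right)} = h^{2} - 20 = -20 + h^{2}$)
$z = \frac{22913}{36}$ ($z = \left(\frac{17}{36} + \left(430 - 277\right)\right) + 483 = \left(17 \cdot \frac{1}{36} + \left(430 - 277\right)\right) + 483 = \left(\frac{17}{36} + 153\right) + 483 = \frac{5525}{36} + 483 = \frac{22913}{36} \approx 636.47$)
$\sqrt{z + Q{\left(-21 \right)}} = \sqrt{\frac{22913}{36} - \left(20 - \left(-21\right)^{2}\right)} = \sqrt{\frac{22913}{36} + \left(-20 + 441\right)} = \sqrt{\frac{22913}{36} + 421} = \sqrt{\frac{38069}{36}} = \frac{\sqrt{38069}}{6}$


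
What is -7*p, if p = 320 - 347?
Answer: 189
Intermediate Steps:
p = -27
-7*p = -7*(-27) = 189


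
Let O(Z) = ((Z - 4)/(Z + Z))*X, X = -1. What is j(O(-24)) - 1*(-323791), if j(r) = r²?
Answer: 46625953/144 ≈ 3.2379e+5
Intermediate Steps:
O(Z) = -(-4 + Z)/(2*Z) (O(Z) = ((Z - 4)/(Z + Z))*(-1) = ((-4 + Z)/((2*Z)))*(-1) = ((-4 + Z)*(1/(2*Z)))*(-1) = ((-4 + Z)/(2*Z))*(-1) = -(-4 + Z)/(2*Z))
j(O(-24)) - 1*(-323791) = ((½)*(4 - 1*(-24))/(-24))² - 1*(-323791) = ((½)*(-1/24)*(4 + 24))² + 323791 = ((½)*(-1/24)*28)² + 323791 = (-7/12)² + 323791 = 49/144 + 323791 = 46625953/144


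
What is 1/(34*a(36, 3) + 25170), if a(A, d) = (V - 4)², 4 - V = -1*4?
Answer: 1/25714 ≈ 3.8889e-5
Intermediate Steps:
V = 8 (V = 4 - (-1)*4 = 4 - 1*(-4) = 4 + 4 = 8)
a(A, d) = 16 (a(A, d) = (8 - 4)² = 4² = 16)
1/(34*a(36, 3) + 25170) = 1/(34*16 + 25170) = 1/(544 + 25170) = 1/25714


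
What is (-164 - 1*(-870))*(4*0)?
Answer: 0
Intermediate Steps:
(-164 - 1*(-870))*(4*0) = (-164 + 870)*0 = 706*0 = 0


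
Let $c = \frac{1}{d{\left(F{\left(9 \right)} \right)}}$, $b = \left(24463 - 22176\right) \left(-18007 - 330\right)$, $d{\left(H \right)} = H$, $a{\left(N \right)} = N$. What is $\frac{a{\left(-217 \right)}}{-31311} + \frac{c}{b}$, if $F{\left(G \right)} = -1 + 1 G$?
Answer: $\frac{10400301839}{1500663552696} \approx 0.0069305$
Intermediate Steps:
$F{\left(G \right)} = -1 + G$
$b = -41936719$ ($b = 2287 \left(-18337\right) = -41936719$)
$c = \frac{1}{8}$ ($c = \frac{1}{-1 + 9} = \frac{1}{8} \approx 0.125$)
$\frac{a{\left(-217 \right)}}{-31311} + \frac{c}{b} = - \frac{217}{-31311} + \frac{1}{8 \left(-41936719\right)} = \left(-217\right) \left(- \frac{1}{31311}\right) + \frac{1}{8} \left(- \frac{1}{41936719}\right) = \frac{31}{4473} - \frac{1}{335493752} = \frac{10400301839}{1500663552696}$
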